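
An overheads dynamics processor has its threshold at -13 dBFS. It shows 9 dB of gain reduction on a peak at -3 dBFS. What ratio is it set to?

Input overshoot = -3 − (-13) = 10 dB.
Output overshoot = 10 − 9 = 1 dB.
Ratio = input overshoot / output overshoot = 10 / 1 = 10.

10:1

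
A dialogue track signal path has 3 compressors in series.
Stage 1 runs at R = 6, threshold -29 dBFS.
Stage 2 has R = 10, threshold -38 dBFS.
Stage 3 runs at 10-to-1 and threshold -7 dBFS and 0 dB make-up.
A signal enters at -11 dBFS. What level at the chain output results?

Stage 1: overshoot 18 dB → 18/6 = 3 dB → -26 dBFS.
Stage 2: -26 dBFS is 12 dB over -38 dBFS; at 10:1 that becomes 1.2 dB over, giving -36.8 dBFS.
Stage 3: -36.8 dBFS ≤ -7 dBFS, so stage 3 doesn't engage; output -36.8 dBFS.

-36.8 dBFS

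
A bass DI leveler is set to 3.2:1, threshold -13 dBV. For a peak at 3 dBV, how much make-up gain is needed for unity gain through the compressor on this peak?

11 dB

Without make-up, output = threshold + overshoot/3.2 = -13 + 5 = -8 dBV.
Gap to target: 11 dB.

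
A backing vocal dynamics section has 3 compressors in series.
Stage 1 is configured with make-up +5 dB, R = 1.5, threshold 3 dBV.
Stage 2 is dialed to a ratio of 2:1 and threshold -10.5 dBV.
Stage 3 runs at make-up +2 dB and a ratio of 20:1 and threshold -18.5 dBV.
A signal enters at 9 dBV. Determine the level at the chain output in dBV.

-15.5375 dBV

Stage 1: 9 dBV is 6 dB over 3 dBV; at 1.5:1 that becomes 4 dB over, giving 7 dBV; +5 dB make-up → 12 dBV.
Stage 2: 12 dBV is 22.5 dB over -10.5 dBV; at 2:1 that becomes 11.25 dB over, giving 0.75 dBV.
Stage 3: 19.25 dB above -18.5 dBV, reduced 20:1 to 0.9625 dB above → -17.5375 dBV; +2 dB make-up → -15.5375 dBV.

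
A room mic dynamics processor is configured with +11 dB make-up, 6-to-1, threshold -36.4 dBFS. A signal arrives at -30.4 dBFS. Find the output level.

-24.4 dBFS

The input is 6 dB above the -36.4 dBFS threshold.
The 6 dB excess becomes 1 dB after 6:1 reduction.
Output = -36.4 + 1 = -35.4 dBFS; make-up adds 11 dB, giving -24.4 dBFS.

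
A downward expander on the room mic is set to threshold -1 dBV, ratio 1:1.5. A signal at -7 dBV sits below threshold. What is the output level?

-10 dBV

Below threshold, a 1:1.5 expander applies gain = (1.5−1)×(T − x) of attenuation.
(1.5−1) × 6 = 3 dB, so output = -7 − 3 = -10 dBV.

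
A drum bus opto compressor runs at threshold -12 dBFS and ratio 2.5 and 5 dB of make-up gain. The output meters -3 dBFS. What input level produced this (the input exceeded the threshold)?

Before make-up, the level was -3 − 5 = -8 dBFS.
Post-compression overshoot = -8 − (-12) = 4 dB.
Before 2.5:1 compression the overshoot was 4 × 2.5 = 10 dB, so input = -12 + 10 = -2 dBFS.

-2 dBFS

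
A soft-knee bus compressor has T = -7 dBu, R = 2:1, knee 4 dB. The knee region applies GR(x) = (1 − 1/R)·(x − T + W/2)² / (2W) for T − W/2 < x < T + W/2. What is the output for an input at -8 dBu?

-8.0625 dBu

x − T + W/2 = -8 − (-7) + 2 = 1.
GR = (1 − 1/2) × 1² / 8 = 0.5 × 1 / 8 = 0.0625 dB.
Output = -8 − 0.0625 = -8.0625 dBu.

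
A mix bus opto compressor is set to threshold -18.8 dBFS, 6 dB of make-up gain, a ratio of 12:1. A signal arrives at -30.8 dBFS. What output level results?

-24.8 dBFS

-30.8 dBFS is 12 dB below the -18.8 dBFS threshold, so no gain reduction is applied.
Make-up gain adds 6 dB: -30.8 + 6 = -24.8 dBFS.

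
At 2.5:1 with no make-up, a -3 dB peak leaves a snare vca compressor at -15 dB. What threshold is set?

Let T be the threshold. Output overshoot = (input overshoot)/R, so -15 − T = (-3 − T)/2.5.
2.5·(-15 − T) = -3 − T → 1.5·T = -37.5 − (-3) = -34.5.
T = -34.5/1.5 = -23 dB.

-23 dB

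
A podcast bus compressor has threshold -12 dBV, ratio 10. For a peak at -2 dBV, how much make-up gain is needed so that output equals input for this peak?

9 dB

Overshoot 10 dB → 10/10 = 1 dB after compression, so the compressed level is -12 + 1 = -11 dBV.
Make-up = target − compressed = -2 − (-11) = 9 dB.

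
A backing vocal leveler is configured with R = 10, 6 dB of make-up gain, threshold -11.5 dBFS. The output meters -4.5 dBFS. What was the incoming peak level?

Remove make-up: -4.5 − 6 = -10.5 dBFS.
That's 1 dB above the -11.5 dBFS threshold.
Input overshoot = R × output overshoot = 10 dB → input = -11.5 + 10 = -1.5 dBFS.

-1.5 dBFS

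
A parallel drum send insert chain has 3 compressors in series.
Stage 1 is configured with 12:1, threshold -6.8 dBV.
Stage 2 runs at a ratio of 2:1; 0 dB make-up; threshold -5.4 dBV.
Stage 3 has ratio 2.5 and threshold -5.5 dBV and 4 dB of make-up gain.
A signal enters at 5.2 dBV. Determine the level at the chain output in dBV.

-1.8 dBV

Stage 1: 5.2 dBV is 12 dB over -6.8 dBV; at 12:1 that becomes 1 dB over, giving -5.8 dBV.
Stage 2: below threshold (-5.8 ≤ -5.4); passes unchanged; output -5.8 dBV.
Stage 3: -5.8 dBV ≤ -5.5 dBV, so stage 3 doesn't engage; make-up brings it to -1.8 dBV.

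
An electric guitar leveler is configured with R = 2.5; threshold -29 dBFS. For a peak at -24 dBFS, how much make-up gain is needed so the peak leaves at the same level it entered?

3 dB

The peak compresses to -29 + 5/2.5 = -27 dBFS.
To reach -24 dBFS requires -24 − (-27) = 3 dB of make-up.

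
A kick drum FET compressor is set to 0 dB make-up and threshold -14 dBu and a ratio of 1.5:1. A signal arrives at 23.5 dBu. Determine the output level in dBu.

23.5 dBu sits 37.5 dB over threshold.
At 1.5:1 the overshoot is divided by 1.5, leaving 25 dB above threshold.
So the level is -14 + 25 = 11 dBu.

11 dBu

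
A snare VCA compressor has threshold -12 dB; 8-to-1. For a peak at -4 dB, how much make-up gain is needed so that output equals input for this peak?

7 dB

Without make-up, output = threshold + overshoot/8 = -12 + 1 = -11 dB.
Gap to target: 7 dB.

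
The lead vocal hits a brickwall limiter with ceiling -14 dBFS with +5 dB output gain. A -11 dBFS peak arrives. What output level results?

-9 dBFS

A brickwall limiter is an ∞:1 compressor: any input above the ceiling is clamped to -14 dBFS.
Output gain then adds 5 dB: -14 + 5 = -9 dBFS.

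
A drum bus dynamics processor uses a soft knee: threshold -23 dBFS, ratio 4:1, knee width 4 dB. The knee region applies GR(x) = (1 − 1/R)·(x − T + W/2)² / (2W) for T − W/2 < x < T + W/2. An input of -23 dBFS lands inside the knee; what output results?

-23.375 dBFS

x − T + W/2 = -23 − (-23) + 2 = 2.
GR = (1 − 1/4) × 2² / 8 = 0.75 × 4 / 8 = 0.375 dB.
Output = -23 − 0.375 = -23.375 dBFS.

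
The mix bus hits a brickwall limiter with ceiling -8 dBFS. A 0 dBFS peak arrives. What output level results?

-8 dBFS

A brickwall limiter is an ∞:1 compressor: any input above the ceiling is clamped to -8 dBFS.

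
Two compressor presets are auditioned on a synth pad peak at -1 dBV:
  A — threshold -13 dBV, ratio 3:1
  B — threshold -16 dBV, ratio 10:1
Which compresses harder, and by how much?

B, by 5.5 dB

A: overshoot 12 dB → output overshoot 4 dB → GR 8 dB.
B: overshoot 15 dB → output overshoot 1.5 dB → GR 13.5 dB.
Difference: 5.5 dB in favour of B.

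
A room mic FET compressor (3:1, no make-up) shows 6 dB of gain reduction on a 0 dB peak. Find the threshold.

Input is 9 dB above T (since output overshoot × R = input overshoot: (-6 − T)·3 = 0 − T gives T = -9 dB).
Check: -9 + (0 − (-9))/3 = -9 + 3 = -6 dB. ✓

-9 dB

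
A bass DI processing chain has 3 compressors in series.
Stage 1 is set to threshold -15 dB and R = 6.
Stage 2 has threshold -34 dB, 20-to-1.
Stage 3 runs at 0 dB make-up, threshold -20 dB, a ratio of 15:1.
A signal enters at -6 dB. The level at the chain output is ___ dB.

Stage 1: 9 dB above -15 dB, reduced 6:1 to 1.5 dB above → -13.5 dB.
Stage 2: overshoot 20.5 dB → 20.5/20 = 1.025 dB → -32.975 dB.
Stage 3: -32.975 dB is at or below the -20 dB threshold — no compression; output -32.975 dB.

-32.975 dB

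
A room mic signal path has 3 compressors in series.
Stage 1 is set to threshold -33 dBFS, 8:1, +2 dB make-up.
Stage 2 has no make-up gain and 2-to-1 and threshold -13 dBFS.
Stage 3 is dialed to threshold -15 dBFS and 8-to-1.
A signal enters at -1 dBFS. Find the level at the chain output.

-27 dBFS

Stage 1: -1 dBFS is 32 dB over -33 dBFS; at 8:1 that becomes 4 dB over, giving -29 dBFS; +2 dB make-up → -27 dBFS.
Stage 2: below threshold (-27 ≤ -13); passes unchanged; output -27 dBFS.
Stage 3: -27 dBFS is at or below the -15 dBFS threshold — no compression; output -27 dBFS.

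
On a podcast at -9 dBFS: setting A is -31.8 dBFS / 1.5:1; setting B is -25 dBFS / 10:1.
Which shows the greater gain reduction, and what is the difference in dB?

B, by 6.8 dB

A: GR = 22.8 − 22.8/1.5 = 7.6 dB.
B: GR = 16 − 16/10 = 14.4 dB.
B reduces 6.8 dB more.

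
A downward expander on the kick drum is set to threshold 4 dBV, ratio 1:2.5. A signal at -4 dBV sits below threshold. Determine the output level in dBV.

-16 dBV

Undershoot = 4 − (-4) = 8 dB.
At 1:2.5, that expands to 20 dB under threshold.
Output = 4 − 20 = -16 dBV.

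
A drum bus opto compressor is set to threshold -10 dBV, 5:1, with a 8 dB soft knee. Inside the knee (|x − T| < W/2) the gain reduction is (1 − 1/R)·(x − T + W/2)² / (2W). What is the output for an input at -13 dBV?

x − T + W/2 = -13 − (-10) + 4 = 1.
GR = (1 − 1/5) × 1² / 16 = 0.8 × 1 / 16 = 0.05 dB.
Output = -13 − 0.05 = -13.05 dBV.

-13.05 dBV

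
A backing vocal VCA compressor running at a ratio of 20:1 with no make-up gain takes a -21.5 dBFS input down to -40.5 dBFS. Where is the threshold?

-41.5 dBFS

Gain reduction = -21.5 − (-40.5) = 19 dB; output overshoot = GR / (R − 1) = 19 / 19 = 1 dB.
Threshold = output − output overshoot = -40.5 − 1 = -41.5 dBFS.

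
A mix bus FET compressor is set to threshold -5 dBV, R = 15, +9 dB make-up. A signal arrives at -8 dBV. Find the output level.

1 dBV

-8 dBV is 3 dB below the -5 dBV threshold, so no gain reduction is applied.
Make-up gain adds 9 dB: -8 + 9 = 1 dBV.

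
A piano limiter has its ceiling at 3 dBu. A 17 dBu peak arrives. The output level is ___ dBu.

3 dBu

The limiter clamps the peak to its 3 dBu ceiling.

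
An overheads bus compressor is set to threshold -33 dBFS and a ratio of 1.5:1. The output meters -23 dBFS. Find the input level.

Post-compression overshoot = -23 − (-33) = 10 dB.
Undo the ratio: input overshoot = 10 × 1.5 = 15 dB, giving input = -18 dBFS.

-18 dBFS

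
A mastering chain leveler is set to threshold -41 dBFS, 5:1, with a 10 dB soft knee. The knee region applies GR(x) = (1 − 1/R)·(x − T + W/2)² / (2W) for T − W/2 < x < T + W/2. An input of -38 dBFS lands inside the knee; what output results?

x − T + W/2 = -38 − (-41) + 5 = 8.
GR = (1 − 1/5) × 8² / 20 = 0.8 × 64 / 20 = 2.56 dB.
Output = -38 − 2.56 = -40.56 dBFS.

-40.56 dBFS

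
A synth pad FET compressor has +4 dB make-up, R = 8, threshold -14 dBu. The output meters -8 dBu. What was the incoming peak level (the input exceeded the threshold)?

2 dBu

Before make-up, the level was -8 − 4 = -12 dBu.
That's 2 dB above the -14 dBu threshold.
Before 8:1 compression the overshoot was 2 × 8 = 16 dB, so input = -14 + 16 = 2 dBu.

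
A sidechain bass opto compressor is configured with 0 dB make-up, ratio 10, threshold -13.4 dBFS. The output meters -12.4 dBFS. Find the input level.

-3.4 dBFS

That's 1 dB above the -13.4 dBFS threshold.
Before 10:1 compression the overshoot was 1 × 10 = 10 dB, so input = -13.4 + 10 = -3.4 dBFS.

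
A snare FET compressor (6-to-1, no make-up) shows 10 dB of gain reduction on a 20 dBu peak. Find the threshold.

8 dBu

Let T be the threshold. Output overshoot = (input overshoot)/R, so 10 − T = (20 − T)/6.
6·(10 − T) = 20 − T → 5·T = 60 − 20 = 40.
T = 40/5 = 8 dBu.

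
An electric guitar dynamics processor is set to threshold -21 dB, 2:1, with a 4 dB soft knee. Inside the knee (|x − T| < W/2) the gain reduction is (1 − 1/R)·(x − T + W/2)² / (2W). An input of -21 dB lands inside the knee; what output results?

-21.25 dB

x − T + W/2 = -21 − (-21) + 2 = 2.
GR = (1 − 1/2) × 2² / 8 = 0.5 × 4 / 8 = 0.25 dB.
Output = -21 − 0.25 = -21.25 dB.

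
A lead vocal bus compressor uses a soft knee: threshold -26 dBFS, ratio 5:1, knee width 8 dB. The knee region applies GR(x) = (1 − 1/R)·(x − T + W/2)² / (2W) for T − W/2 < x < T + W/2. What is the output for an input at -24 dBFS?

x − T + W/2 = -24 − (-26) + 4 = 6.
GR = (1 − 1/5) × 6² / 16 = 0.8 × 36 / 16 = 1.8 dB.
Output = -24 − 1.8 = -25.8 dBFS.

-25.8 dBFS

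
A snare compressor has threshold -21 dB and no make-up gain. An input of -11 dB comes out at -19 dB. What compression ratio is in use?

5:1

Input overshoot = -11 − (-21) = 10 dB; output overshoot = -19 − (-21) = 2 dB.
Ratio = 10 / 2 = 5.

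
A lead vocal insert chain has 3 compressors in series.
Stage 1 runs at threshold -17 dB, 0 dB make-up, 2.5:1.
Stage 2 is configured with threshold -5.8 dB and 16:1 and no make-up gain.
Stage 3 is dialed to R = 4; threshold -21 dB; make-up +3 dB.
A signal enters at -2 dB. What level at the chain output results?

-15.5 dB

Stage 1: overshoot 15 dB → 15/2.5 = 6 dB → -11 dB.
Stage 2: -11 dB ≤ -5.8 dB, so stage 2 doesn't engage; output -11 dB.
Stage 3: 10 dB above -21 dB, reduced 4:1 to 2.5 dB above → -18.5 dB; +3 dB make-up → -15.5 dB.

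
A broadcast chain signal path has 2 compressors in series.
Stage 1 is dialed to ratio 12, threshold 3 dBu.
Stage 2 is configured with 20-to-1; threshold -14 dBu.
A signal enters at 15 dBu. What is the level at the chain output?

-13.1 dBu

Stage 1: 12 dB above 3 dBu, reduced 12:1 to 1 dB above → 4 dBu.
Stage 2: overshoot 18 dB → 18/20 = 0.9 dB → -13.1 dBu.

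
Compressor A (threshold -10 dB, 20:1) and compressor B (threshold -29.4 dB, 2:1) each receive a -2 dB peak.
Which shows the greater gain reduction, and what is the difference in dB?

A: GR = 8 − 8/20 = 7.6 dB.
B: GR = 27.4 − 27.4/2 = 13.7 dB.
B applies 6.1 dB more gain reduction.

B, by 6.1 dB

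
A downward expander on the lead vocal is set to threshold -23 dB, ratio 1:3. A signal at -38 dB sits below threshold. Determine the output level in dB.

Undershoot = (-23) − (-38) = 15 dB.
At 1:3, that expands to 45 dB under threshold.
Output = -23 − 45 = -68 dB.

-68 dB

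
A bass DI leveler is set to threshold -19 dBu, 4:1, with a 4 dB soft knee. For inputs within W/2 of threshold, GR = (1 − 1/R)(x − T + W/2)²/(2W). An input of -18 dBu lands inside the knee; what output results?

-18.84375 dBu

x − T + W/2 = -18 − (-19) + 2 = 3.
GR = (1 − 1/4) × 3² / 8 = 0.75 × 9 / 8 = 0.84375 dB.
Output = -18 − 0.84375 = -18.84375 dBu.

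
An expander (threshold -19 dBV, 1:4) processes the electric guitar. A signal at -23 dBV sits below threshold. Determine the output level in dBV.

-35 dBV

Undershoot = (-19) − (-23) = 4 dB.
At 1:4, that expands to 16 dB under threshold.
Output = -19 − 16 = -35 dBV.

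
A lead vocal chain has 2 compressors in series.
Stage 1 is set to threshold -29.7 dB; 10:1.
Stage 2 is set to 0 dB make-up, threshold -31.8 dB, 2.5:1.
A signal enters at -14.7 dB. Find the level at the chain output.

-30.36 dB

Stage 1: overshoot 15 dB → 15/10 = 1.5 dB → -28.2 dB.
Stage 2: 3.6 dB above -31.8 dB, reduced 2.5:1 to 1.44 dB above → -30.36 dB.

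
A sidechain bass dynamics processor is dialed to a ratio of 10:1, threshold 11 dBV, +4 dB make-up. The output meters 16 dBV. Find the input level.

21 dBV

Before make-up, the level was 16 − 4 = 12 dBV.
That's 1 dB above the 11 dBV threshold.
Before 10:1 compression the overshoot was 1 × 10 = 10 dB, so input = 11 + 10 = 21 dBV.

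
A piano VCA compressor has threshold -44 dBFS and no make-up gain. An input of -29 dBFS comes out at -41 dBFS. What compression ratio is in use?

Input overshoot = -29 − (-44) = 15 dB; output overshoot = -41 − (-44) = 3 dB.
Ratio = 15 / 3 = 5.

5:1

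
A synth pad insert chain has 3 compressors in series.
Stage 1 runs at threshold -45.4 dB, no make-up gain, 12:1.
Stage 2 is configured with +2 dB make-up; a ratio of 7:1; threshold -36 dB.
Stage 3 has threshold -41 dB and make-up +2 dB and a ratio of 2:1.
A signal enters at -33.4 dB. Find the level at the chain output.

-40.4 dB

Stage 1: 12 dB above -45.4 dB, reduced 12:1 to 1 dB above → -44.4 dB.
Stage 2: -44.4 dB ≤ -36 dB, so stage 2 doesn't engage; make-up brings it to -42.4 dB.
Stage 3: below threshold (-42.4 ≤ -41); passes unchanged; make-up brings it to -40.4 dB.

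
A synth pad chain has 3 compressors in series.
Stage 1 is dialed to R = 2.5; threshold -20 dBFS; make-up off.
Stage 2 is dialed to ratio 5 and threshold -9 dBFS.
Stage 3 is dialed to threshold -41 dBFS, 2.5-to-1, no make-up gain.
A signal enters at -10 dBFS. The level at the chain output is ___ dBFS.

Stage 1: overshoot 10 dB → 10/2.5 = 4 dB → -16 dBFS.
Stage 2: -16 dBFS ≤ -9 dBFS, so stage 2 doesn't engage; output -16 dBFS.
Stage 3: overshoot 25 dB → 25/2.5 = 10 dB → -31 dBFS.

-31 dBFS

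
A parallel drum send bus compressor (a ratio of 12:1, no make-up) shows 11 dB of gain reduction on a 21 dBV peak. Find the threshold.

Let T be the threshold. Output overshoot = (input overshoot)/R, so 10 − T = (21 − T)/12.
12·(10 − T) = 21 − T → 11·T = 120 − 21 = 99.
T = 99/11 = 9 dBV.

9 dBV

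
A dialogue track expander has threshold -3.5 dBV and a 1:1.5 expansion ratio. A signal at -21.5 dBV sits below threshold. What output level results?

Below threshold, a 1:1.5 expander applies gain = (1.5−1)×(T − x) of attenuation.
(1.5−1) × 18 = 9 dB, so output = -21.5 − 9 = -30.5 dBV.

-30.5 dBV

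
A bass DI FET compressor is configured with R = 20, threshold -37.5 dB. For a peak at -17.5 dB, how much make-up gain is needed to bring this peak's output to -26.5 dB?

10 dB

The peak compresses to -37.5 + 20/20 = -36.5 dB.
To reach -26.5 dB requires -26.5 − (-36.5) = 10 dB of make-up.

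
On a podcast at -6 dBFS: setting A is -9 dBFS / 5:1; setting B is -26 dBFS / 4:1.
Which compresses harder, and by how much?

B, by 12.6 dB

A: overshoot 3 dB → output overshoot 0.6 dB → GR 2.4 dB.
B: overshoot 20 dB → output overshoot 5 dB → GR 15 dB.
B reduces 12.6 dB more.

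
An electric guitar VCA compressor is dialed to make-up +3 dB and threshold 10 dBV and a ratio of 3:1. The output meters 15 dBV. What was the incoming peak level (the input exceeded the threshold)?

16 dBV

Remove make-up: 15 − 3 = 12 dBV.
That's 2 dB above the 10 dBV threshold.
Before 3:1 compression the overshoot was 2 × 3 = 6 dB, so input = 10 + 6 = 16 dBV.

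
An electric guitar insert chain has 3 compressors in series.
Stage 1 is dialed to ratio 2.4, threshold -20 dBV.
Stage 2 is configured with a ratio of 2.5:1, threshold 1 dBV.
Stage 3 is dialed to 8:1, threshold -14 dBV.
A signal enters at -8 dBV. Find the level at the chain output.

Stage 1: overshoot 12 dB → 12/2.4 = 5 dB → -15 dBV.
Stage 2: -15 dBV is at or below the 1 dBV threshold — no compression; output -15 dBV.
Stage 3: -15 dBV is at or below the -14 dBV threshold — no compression; output -15 dBV.

-15 dBV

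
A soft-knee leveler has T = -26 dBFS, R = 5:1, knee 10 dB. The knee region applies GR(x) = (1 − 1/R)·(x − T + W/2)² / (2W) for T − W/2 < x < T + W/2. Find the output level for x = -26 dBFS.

x − T + W/2 = -26 − (-26) + 5 = 5.
GR = (1 − 1/5) × 5² / 20 = 0.8 × 25 / 20 = 1 dB.
Output = -26 − 1 = -27 dBFS.

-27 dBFS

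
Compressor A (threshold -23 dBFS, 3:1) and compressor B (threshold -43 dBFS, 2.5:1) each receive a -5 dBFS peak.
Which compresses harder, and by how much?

B, by 10.8 dB

A: 18 dB over, compressed to 6 dB over, so 12 dB of GR.
B: 38 dB over, compressed to 15.2 dB over, so 22.8 dB of GR.
B reduces 10.8 dB more.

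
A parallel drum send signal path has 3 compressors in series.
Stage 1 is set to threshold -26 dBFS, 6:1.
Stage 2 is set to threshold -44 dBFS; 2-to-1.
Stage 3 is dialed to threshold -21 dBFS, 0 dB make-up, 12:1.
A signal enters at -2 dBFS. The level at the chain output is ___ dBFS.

Stage 1: 24 dB above -26 dBFS, reduced 6:1 to 4 dB above → -22 dBFS.
Stage 2: -22 dBFS is 22 dB over -44 dBFS; at 2:1 that becomes 11 dB over, giving -33 dBFS.
Stage 3: -33 dBFS ≤ -21 dBFS, so stage 3 doesn't engage; output -33 dBFS.

-33 dBFS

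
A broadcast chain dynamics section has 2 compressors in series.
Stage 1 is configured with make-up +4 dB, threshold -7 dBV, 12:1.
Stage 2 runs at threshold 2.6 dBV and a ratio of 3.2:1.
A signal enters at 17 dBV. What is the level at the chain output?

Stage 1: overshoot 24 dB → 24/12 = 2 dB → -5 dBV; +4 dB make-up → -1 dBV.
Stage 2: -1 dBV ≤ 2.6 dBV, so stage 2 doesn't engage; output -1 dBV.

-1 dBV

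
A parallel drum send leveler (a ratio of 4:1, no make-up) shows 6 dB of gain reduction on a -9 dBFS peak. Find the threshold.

Gain reduction = -9 − (-15) = 6 dB; output overshoot = GR / (R − 1) = 6 / 3 = 2 dB.
Threshold = output − output overshoot = -15 − 2 = -17 dBFS.

-17 dBFS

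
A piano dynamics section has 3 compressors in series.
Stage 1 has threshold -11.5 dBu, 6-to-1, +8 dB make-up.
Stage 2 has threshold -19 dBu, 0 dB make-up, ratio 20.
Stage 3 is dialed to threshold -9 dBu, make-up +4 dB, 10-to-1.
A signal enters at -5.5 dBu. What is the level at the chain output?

Stage 1: 6 dB above -11.5 dBu, reduced 6:1 to 1 dB above → -10.5 dBu; +8 dB make-up → -2.5 dBu.
Stage 2: overshoot 16.5 dB → 16.5/20 = 0.825 dB → -18.175 dBu.
Stage 3: below threshold (-18.175 ≤ -9); passes unchanged; make-up brings it to -14.175 dBu.

-14.175 dBu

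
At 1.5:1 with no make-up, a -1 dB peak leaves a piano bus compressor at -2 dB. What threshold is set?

Gain reduction = -1 − (-2) = 1 dB; output overshoot = GR / (R − 1) = 1 / 0.5 = 2 dB.
Threshold = output − output overshoot = -2 − 2 = -4 dB.

-4 dB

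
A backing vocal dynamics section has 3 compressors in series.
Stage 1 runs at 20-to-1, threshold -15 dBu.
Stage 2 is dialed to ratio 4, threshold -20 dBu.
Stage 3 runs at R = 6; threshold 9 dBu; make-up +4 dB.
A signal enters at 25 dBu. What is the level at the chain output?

Stage 1: 25 dBu is 40 dB over -15 dBu; at 20:1 that becomes 2 dB over, giving -13 dBu.
Stage 2: 7 dB above -20 dBu, reduced 4:1 to 1.75 dB above → -18.25 dBu.
Stage 3: -18.25 dBu ≤ 9 dBu, so stage 3 doesn't engage; make-up brings it to -14.25 dBu.

-14.25 dBu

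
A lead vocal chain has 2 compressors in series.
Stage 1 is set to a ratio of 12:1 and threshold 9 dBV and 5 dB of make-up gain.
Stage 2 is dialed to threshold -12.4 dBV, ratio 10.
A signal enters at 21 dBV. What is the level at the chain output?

Stage 1: overshoot 12 dB → 12/12 = 1 dB → 10 dBV; +5 dB make-up → 15 dBV.
Stage 2: 15 dBV is 27.4 dB over -12.4 dBV; at 10:1 that becomes 2.74 dB over, giving -9.66 dBV.

-9.66 dBV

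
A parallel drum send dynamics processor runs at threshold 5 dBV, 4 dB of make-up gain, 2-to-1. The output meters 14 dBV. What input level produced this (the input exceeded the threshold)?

Remove make-up: 14 − 4 = 10 dBV.
The compressed level sits 10 − 5 = 5 dB over threshold.
Before 2:1 compression the overshoot was 5 × 2 = 10 dB, so input = 5 + 10 = 15 dBV.

15 dBV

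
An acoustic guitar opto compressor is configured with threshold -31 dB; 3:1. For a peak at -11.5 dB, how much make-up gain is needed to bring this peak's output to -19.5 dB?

5 dB

The peak compresses to -31 + 19.5/3 = -24.5 dB.
To reach -19.5 dB requires -19.5 − (-24.5) = 5 dB of make-up.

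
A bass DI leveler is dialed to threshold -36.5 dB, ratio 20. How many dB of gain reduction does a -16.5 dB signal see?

19 dB

-16.5 dB exceeds the threshold by 20 dB.
After 20:1 compression the overshoot becomes 20/20 = 1 dB.
Gain reduction = 20 − 1 = 19 dB.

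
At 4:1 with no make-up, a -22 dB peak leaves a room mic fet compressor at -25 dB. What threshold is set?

Let T be the threshold. Output overshoot = (input overshoot)/R, so -25 − T = (-22 − T)/4.
4·(-25 − T) = -22 − T → 3·T = -100 − (-22) = -78.
T = -78/3 = -26 dB.

-26 dB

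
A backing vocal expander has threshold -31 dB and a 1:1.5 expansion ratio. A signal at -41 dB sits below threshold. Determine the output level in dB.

-46 dB

Below threshold, a 1:1.5 expander applies gain = (1.5−1)×(T − x) of attenuation.
(1.5−1) × 10 = 5 dB, so output = -41 − 5 = -46 dB.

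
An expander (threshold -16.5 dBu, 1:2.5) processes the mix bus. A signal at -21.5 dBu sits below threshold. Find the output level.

-29 dBu

The input is 5 dB below the -16.5 dBu threshold.
A 1:2.5 expander multiplies undershoot by 2.5: 5 × 2.5 = 12.5 dB below threshold.
Output = -16.5 − 12.5 = -29 dBu.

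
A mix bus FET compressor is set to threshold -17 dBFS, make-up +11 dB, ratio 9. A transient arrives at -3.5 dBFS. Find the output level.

-4.5 dBFS

The input is 13.5 dB above the -17 dBFS threshold.
At 9:1 the overshoot is divided by 9, leaving 1.5 dB above threshold.
That puts the output at -15.5 dBFS; make-up adds 11 dB, giving -4.5 dBFS.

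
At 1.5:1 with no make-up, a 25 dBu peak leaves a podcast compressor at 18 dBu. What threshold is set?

4 dBu

Input is 21 dB above T (since output overshoot × R = input overshoot: (18 − T)·1.5 = 25 − T gives T = 4 dBu).
Check: 4 + (25 − 4)/1.5 = 4 + 14 = 18 dBu. ✓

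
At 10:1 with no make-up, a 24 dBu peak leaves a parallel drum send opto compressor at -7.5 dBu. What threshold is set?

Let T be the threshold. Output overshoot = (input overshoot)/R, so -7.5 − T = (24 − T)/10.
10·(-7.5 − T) = 24 − T → 9·T = -75 − 24 = -99.
T = -99/9 = -11 dBu.

-11 dBu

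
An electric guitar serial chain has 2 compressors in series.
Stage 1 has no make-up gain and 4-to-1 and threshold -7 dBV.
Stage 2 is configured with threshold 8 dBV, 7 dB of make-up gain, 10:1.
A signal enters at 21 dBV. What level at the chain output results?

Stage 1: overshoot 28 dB → 28/4 = 7 dB → 0 dBV.
Stage 2: below threshold (0 ≤ 8); passes unchanged; make-up brings it to 7 dBV.

7 dBV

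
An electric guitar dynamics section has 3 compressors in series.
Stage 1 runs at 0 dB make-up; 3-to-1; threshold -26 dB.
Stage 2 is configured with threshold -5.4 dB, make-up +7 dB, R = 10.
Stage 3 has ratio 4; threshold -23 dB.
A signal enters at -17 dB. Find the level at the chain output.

-21.25 dB

Stage 1: -17 dB is 9 dB over -26 dB; at 3:1 that becomes 3 dB over, giving -23 dB.
Stage 2: -23 dB ≤ -5.4 dB, so stage 2 doesn't engage; make-up brings it to -16 dB.
Stage 3: overshoot 7 dB → 7/4 = 1.75 dB → -21.25 dB.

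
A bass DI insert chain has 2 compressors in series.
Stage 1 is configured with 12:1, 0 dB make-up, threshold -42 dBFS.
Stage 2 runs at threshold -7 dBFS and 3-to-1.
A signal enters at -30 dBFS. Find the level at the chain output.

-41 dBFS

Stage 1: -30 dBFS is 12 dB over -42 dBFS; at 12:1 that becomes 1 dB over, giving -41 dBFS.
Stage 2: -41 dBFS is at or below the -7 dBFS threshold — no compression; output -41 dBFS.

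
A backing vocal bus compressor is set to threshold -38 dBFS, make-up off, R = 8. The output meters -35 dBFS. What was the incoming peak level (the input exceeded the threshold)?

Post-compression overshoot = -35 − (-38) = 3 dB.
Before 8:1 compression the overshoot was 3 × 8 = 24 dB, so input = -38 + 24 = -14 dBFS.

-14 dBFS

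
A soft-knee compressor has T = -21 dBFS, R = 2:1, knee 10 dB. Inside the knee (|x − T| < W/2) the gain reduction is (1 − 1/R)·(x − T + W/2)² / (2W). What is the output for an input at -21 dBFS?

-21.625 dBFS

x − T + W/2 = -21 − (-21) + 5 = 5.
GR = (1 − 1/2) × 5² / 20 = 0.5 × 25 / 20 = 0.625 dB.
Output = -21 − 0.625 = -21.625 dBFS.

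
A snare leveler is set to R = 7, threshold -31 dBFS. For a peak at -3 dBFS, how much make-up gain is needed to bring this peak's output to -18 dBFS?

Without make-up, output = threshold + overshoot/7 = -31 + 4 = -27 dBFS.
Gap to target: 9 dB.

9 dB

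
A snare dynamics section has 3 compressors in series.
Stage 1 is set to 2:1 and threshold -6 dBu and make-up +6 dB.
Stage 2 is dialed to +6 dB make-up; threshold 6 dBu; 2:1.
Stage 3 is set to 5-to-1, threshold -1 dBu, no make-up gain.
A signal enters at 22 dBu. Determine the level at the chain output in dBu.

Stage 1: 22 dBu is 28 dB over -6 dBu; at 2:1 that becomes 14 dB over, giving 8 dBu; +6 dB make-up → 14 dBu.
Stage 2: 8 dB above 6 dBu, reduced 2:1 to 4 dB above → 10 dBu; +6 dB make-up → 16 dBu.
Stage 3: 17 dB above -1 dBu, reduced 5:1 to 3.4 dB above → 2.4 dBu.

2.4 dBu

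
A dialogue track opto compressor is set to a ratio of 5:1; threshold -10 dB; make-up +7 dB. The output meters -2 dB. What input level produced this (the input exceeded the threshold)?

Before make-up, the level was -2 − 7 = -9 dB.
Post-compression overshoot = -9 − (-10) = 1 dB.
Input overshoot = R × output overshoot = 5 dB → input = -10 + 5 = -5 dB.

-5 dB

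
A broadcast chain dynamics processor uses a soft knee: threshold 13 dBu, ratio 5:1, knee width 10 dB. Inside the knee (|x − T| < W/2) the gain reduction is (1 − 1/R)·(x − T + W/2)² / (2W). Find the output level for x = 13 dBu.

12 dBu

x − T + W/2 = 13 − 13 + 5 = 5.
GR = (1 − 1/5) × 5² / 20 = 0.8 × 25 / 20 = 1 dB.
Output = 13 − 1 = 12 dBu.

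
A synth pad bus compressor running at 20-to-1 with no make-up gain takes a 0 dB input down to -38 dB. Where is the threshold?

-40 dB

Input is 40 dB above T (since output overshoot × R = input overshoot: (-38 − T)·20 = 0 − T gives T = -40 dB).
Check: -40 + (0 − (-40))/20 = -40 + 2 = -38 dB. ✓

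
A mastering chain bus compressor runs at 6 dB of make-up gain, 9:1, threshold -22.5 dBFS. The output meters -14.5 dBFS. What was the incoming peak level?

-4.5 dBFS

Remove make-up: -14.5 − 6 = -20.5 dBFS.
Post-compression overshoot = -20.5 − (-22.5) = 2 dB.
Before 9:1 compression the overshoot was 2 × 9 = 18 dB, so input = -22.5 + 18 = -4.5 dBFS.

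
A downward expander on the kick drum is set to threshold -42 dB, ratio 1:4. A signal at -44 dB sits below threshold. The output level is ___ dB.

-50 dB

Undershoot = (-42) − (-44) = 2 dB.
At 1:4, that expands to 8 dB under threshold.
Output = -42 − 8 = -50 dB.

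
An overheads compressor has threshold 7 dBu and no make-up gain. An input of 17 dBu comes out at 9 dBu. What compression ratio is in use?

Input overshoot = 17 − 7 = 10 dB; output overshoot = 9 − 7 = 2 dB.
Ratio = 10 / 2 = 5.

5:1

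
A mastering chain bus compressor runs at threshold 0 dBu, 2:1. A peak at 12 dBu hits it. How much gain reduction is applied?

Overshoot = 12 − 0 = 12 dB.
After 2:1 compression the overshoot becomes 12/2 = 6 dB.
GR = overshoot in − overshoot out = 12 − 6 = 6 dB.

6 dB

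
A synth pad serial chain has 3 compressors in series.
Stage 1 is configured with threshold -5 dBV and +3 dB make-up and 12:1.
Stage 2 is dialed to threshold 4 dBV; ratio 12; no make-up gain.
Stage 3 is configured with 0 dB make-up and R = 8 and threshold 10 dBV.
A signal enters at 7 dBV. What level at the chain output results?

Stage 1: 12 dB above -5 dBV, reduced 12:1 to 1 dB above → -4 dBV; +3 dB make-up → -1 dBV.
Stage 2: -1 dBV is at or below the 4 dBV threshold — no compression; output -1 dBV.
Stage 3: below threshold (-1 ≤ 10); passes unchanged; output -1 dBV.

-1 dBV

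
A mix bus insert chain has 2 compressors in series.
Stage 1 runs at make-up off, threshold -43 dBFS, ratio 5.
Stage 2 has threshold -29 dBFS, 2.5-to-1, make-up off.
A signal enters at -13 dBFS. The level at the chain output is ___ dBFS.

Stage 1: -13 dBFS is 30 dB over -43 dBFS; at 5:1 that becomes 6 dB over, giving -37 dBFS.
Stage 2: -37 dBFS is at or below the -29 dBFS threshold — no compression; output -37 dBFS.

-37 dBFS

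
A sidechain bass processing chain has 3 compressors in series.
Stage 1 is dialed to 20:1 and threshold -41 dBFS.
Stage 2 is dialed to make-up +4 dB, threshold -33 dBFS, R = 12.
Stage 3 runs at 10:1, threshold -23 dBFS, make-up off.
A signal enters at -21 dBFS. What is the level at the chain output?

-36 dBFS

Stage 1: overshoot 20 dB → 20/20 = 1 dB → -40 dBFS.
Stage 2: -40 dBFS is at or below the -33 dBFS threshold — no compression; make-up brings it to -36 dBFS.
Stage 3: -36 dBFS ≤ -23 dBFS, so stage 3 doesn't engage; output -36 dBFS.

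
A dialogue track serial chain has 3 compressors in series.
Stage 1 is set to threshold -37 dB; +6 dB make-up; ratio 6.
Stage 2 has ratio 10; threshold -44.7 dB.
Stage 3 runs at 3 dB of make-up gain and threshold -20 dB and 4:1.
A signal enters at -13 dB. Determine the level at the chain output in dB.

Stage 1: 24 dB above -37 dB, reduced 6:1 to 4 dB above → -33 dB; +6 dB make-up → -27 dB.
Stage 2: overshoot 17.7 dB → 17.7/10 = 1.77 dB → -42.93 dB.
Stage 3: -42.93 dB is at or below the -20 dB threshold — no compression; make-up brings it to -39.93 dB.

-39.93 dB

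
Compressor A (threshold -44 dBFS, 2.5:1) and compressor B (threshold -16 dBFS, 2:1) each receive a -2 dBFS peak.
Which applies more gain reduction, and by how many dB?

A: overshoot 42 dB → output overshoot 16.8 dB → GR 25.2 dB.
B: overshoot 14 dB → output overshoot 7 dB → GR 7 dB.
Difference: 18.2 dB in favour of A.

A, by 18.2 dB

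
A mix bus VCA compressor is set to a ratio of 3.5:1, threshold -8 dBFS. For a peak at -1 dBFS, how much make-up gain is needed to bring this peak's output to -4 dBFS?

Without make-up, output = threshold + overshoot/3.5 = -8 + 2 = -6 dBFS.
Gap to target: 2 dB.

2 dB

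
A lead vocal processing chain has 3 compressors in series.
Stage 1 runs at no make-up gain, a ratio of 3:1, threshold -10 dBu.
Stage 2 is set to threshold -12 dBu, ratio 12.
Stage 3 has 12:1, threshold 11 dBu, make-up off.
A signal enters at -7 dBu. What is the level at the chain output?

Stage 1: overshoot 3 dB → 3/3 = 1 dB → -9 dBu.
Stage 2: 3 dB above -12 dBu, reduced 12:1 to 0.25 dB above → -11.75 dBu.
Stage 3: -11.75 dBu is at or below the 11 dBu threshold — no compression; output -11.75 dBu.

-11.75 dBu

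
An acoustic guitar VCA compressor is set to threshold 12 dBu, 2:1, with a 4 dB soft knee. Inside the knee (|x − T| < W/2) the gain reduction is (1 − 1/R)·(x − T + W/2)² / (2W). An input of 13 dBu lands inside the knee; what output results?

x − T + W/2 = 13 − 12 + 2 = 3.
GR = (1 − 1/2) × 3² / 8 = 0.5 × 9 / 8 = 0.5625 dB.
Output = 13 − 0.5625 = 12.4375 dBu.

12.4375 dBu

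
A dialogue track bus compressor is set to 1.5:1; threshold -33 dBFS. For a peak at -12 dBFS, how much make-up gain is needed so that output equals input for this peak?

7 dB

Without make-up, output = threshold + overshoot/1.5 = -33 + 14 = -19 dBFS.
Gap to target: 7 dB.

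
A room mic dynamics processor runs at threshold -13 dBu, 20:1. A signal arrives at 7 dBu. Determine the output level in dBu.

-12 dBu

7 dBu sits 20 dB over threshold.
The 20 dB excess becomes 1 dB after 20:1 reduction.
Output = -13 + 1 = -12 dBu.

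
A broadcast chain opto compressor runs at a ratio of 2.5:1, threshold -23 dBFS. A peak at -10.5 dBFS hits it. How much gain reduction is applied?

The signal is 12.5 dB above threshold.
A 2.5:1 ratio leaves 5 dB of that excess.
GR = overshoot in − overshoot out = 12.5 − 5 = 7.5 dB.

7.5 dB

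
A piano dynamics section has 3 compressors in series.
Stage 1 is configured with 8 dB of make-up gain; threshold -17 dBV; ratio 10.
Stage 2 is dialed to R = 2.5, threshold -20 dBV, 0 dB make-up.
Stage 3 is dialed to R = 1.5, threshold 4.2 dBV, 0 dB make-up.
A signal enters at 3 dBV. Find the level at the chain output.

Stage 1: overshoot 20 dB → 20/10 = 2 dB → -15 dBV; +8 dB make-up → -7 dBV.
Stage 2: overshoot 13 dB → 13/2.5 = 5.2 dB → -14.8 dBV.
Stage 3: below threshold (-14.8 ≤ 4.2); passes unchanged; output -14.8 dBV.

-14.8 dBV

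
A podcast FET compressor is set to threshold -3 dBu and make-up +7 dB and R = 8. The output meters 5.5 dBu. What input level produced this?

Before make-up, the level was 5.5 − 7 = -1.5 dBu.
That's 1.5 dB above the -3 dBu threshold.
Before 8:1 compression the overshoot was 1.5 × 8 = 12 dB, so input = -3 + 12 = 9 dBu.

9 dBu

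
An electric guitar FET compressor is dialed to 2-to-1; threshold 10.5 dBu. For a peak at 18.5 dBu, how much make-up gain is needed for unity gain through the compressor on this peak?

Overshoot 8 dB → 8/2 = 4 dB after compression, so the compressed level is 10.5 + 4 = 14.5 dBu.
Make-up = target − compressed = 18.5 − 14.5 = 4 dB.

4 dB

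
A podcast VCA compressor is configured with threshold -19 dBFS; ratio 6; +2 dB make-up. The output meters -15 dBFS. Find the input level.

-7 dBFS

Stripping the +2 dB make-up gives -17 dBFS at the gain stage.
Post-compression overshoot = -17 − (-19) = 2 dB.
Input overshoot = R × output overshoot = 12 dB → input = -19 + 12 = -7 dBFS.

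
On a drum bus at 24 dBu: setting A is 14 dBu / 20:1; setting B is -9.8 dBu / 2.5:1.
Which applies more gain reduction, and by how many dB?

A: GR = 10 − 10/20 = 9.5 dB.
B: GR = 33.8 − 33.8/2.5 = 20.28 dB.
B reduces 10.78 dB more.

B, by 10.78 dB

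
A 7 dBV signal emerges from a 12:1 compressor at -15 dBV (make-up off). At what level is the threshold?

Let T be the threshold. Output overshoot = (input overshoot)/R, so -15 − T = (7 − T)/12.
12·(-15 − T) = 7 − T → 11·T = -180 − 7 = -187.
T = -187/11 = -17 dBV.

-17 dBV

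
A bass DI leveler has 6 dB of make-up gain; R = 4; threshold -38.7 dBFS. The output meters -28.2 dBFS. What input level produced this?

Before make-up, the level was -28.2 − 6 = -34.2 dBFS.
The compressed level sits -34.2 − (-38.7) = 4.5 dB over threshold.
Input overshoot = R × output overshoot = 18 dB → input = -38.7 + 18 = -20.7 dBFS.

-20.7 dBFS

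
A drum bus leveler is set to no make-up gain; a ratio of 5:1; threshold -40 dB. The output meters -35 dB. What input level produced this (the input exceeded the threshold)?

-15 dB

Post-compression overshoot = -35 − (-40) = 5 dB.
Input overshoot = R × output overshoot = 25 dB → input = -40 + 25 = -15 dB.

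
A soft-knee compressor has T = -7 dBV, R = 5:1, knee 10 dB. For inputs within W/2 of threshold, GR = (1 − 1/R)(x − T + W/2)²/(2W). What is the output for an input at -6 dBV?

-7.44 dBV

x − T + W/2 = -6 − (-7) + 5 = 6.
GR = (1 − 1/5) × 6² / 20 = 0.8 × 36 / 20 = 1.44 dB.
Output = -6 − 1.44 = -7.44 dBV.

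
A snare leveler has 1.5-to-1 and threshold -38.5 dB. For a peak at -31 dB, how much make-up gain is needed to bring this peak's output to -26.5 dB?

7 dB

Overshoot 7.5 dB → 7.5/1.5 = 5 dB after compression, so the compressed level is -38.5 + 5 = -33.5 dB.
Make-up = target − compressed = -26.5 − (-33.5) = 7 dB.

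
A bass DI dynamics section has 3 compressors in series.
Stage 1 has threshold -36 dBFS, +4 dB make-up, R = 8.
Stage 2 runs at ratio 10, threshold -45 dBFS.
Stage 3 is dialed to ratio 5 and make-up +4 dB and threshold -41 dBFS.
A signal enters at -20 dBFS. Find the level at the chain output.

-39.5 dBFS

Stage 1: -20 dBFS is 16 dB over -36 dBFS; at 8:1 that becomes 2 dB over, giving -34 dBFS; +4 dB make-up → -30 dBFS.
Stage 2: 15 dB above -45 dBFS, reduced 10:1 to 1.5 dB above → -43.5 dBFS.
Stage 3: below threshold (-43.5 ≤ -41); passes unchanged; make-up brings it to -39.5 dBFS.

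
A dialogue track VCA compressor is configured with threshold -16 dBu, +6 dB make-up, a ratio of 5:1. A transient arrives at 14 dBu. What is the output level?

The input is 30 dB above the -16 dBu threshold.
The 30 dB excess becomes 6 dB after 5:1 reduction.
That puts the output at -10 dBu; make-up adds 6 dB, giving -4 dBu.

-4 dBu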